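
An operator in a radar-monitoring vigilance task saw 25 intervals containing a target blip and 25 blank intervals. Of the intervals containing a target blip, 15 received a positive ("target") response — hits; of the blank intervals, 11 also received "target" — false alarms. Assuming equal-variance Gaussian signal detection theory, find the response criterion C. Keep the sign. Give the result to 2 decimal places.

H = 15/25 = 0.6000
FA = 11/25 = 0.4400
Φ⁻¹(H) = 0.2533
Φ⁻¹(FA) = -0.1510
c = −½·[z(H) + z(FA)] = −0.5 × (0.2533 + (-0.1510)) = -0.05115
c < 0: the operator has a liberal response bias.

C = -0.05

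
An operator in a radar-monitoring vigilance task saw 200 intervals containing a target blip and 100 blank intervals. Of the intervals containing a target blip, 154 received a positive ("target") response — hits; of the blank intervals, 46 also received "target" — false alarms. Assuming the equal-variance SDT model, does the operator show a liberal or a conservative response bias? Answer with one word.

z(H) = 0.739, z(FA) = -0.100
c = −½·(z(H) + z(FA)) = -0.3195
c < 0 → liberal criterion (biased toward responding “yes”).

liberal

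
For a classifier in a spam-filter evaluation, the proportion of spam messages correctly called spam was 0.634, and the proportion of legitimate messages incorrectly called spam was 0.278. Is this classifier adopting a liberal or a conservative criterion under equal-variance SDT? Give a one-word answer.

z(H) = 0.342, z(FA) = -0.589
c = −½·(z(H) + z(FA)) = 0.1235
c > 0 → conservative criterion (biased toward responding “no”).

conservative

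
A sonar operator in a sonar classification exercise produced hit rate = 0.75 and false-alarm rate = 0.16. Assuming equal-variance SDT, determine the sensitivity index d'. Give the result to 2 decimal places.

d' = 1.67

Φ⁻¹(H) = Φ⁻¹(0.75) = 0.6745
Φ⁻¹(FA) = Φ⁻¹(0.16) = -0.9945
d' = z(H) − z(FA) = 0.6745 − (-0.9945) = 1.6690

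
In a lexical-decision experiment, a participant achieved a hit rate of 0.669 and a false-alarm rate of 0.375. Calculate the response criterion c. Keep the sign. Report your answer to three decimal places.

c = -0.059

Φ⁻¹(0.669) = 0.4372, Φ⁻¹(0.375) = -0.3186
c = −½·[z(H) + z(FA)] = −0.5 × (0.4372 + (-0.3186)) = -0.0593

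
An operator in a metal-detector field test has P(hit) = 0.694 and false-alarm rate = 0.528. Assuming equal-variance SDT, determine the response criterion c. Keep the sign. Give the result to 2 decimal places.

z(0.694) = 0.507, z(0.528) = 0.070
c = −½·[z(H) + z(FA)] = −0.5 × (0.507 + 0.070) = -0.2885

c = -0.29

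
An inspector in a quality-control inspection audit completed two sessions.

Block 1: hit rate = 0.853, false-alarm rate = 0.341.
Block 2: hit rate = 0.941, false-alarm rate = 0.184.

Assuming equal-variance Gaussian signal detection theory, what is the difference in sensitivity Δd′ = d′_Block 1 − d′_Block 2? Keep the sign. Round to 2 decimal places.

Block 1: z(0.853) = 1.049, z(0.341) = -0.410, d' = 1.459
Block 2: z(0.941) = 1.563, z(0.184) = -0.900, d' = 2.463
Δd' = d'_Block 1 − d'_Block 2 = 1.459 − 2.463 = -1.004
Block 2 has the higher sensitivity.

Δd′ = -1.00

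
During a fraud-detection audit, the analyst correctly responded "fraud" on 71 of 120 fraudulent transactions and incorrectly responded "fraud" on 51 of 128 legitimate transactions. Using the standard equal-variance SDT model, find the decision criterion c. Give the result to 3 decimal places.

H = 71/120 = 0.5917
FA = 51/128 = 0.3984
z(0.5917) = 0.2319, z(0.3984) = -0.2575
c = −½·[z(H) + z(FA)] = −0.5 × (0.2319 + (-0.2575)) = 0.0128
c > 0: the analyst has a conservative response bias.

c = 0.013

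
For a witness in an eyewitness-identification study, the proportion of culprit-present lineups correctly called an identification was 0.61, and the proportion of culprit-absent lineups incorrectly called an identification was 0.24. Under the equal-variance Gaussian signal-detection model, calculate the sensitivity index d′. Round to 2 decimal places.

d′ = 0.99

Φ⁻¹(0.61) = 0.2793, Φ⁻¹(0.24) = -0.7063
d' = z(H) − z(FA) = 0.2793 − (-0.7063) = 0.9856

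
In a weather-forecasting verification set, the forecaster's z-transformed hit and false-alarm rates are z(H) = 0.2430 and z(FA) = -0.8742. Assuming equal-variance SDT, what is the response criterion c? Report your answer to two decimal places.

c = 0.32

c = −½·[z(H) + z(FA)] = −½·(0.2430 + (-0.8742)) = 0.3156
c > 0: the forecaster has a conservative response bias.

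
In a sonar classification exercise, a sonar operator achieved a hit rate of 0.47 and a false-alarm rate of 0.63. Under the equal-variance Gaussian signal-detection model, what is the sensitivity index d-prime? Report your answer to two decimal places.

d-prime = -0.41

Φ⁻¹(H) = Φ⁻¹(0.47) = -0.075
Φ⁻¹(FA) = Φ⁻¹(0.63) = 0.332
d' = z(H) − z(FA) = -0.075 − 0.332 = -0.407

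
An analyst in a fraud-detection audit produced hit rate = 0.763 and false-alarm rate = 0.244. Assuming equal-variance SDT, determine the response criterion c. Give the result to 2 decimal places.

c = -0.01

Φ⁻¹(0.763) = 0.716, Φ⁻¹(0.244) = -0.693
c = −½·[z(H) + z(FA)] = −0.5 × (0.716 + (-0.693)) = -0.0115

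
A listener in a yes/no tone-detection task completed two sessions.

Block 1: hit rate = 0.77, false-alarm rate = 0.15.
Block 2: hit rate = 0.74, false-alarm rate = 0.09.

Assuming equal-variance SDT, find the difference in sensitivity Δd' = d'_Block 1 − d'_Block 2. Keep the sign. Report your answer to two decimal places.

Block 1: z(0.77) = 0.739, z(0.15) = -1.036, d' = 1.775
Block 2: z(0.74) = 0.643, z(0.09) = -1.341, d' = 1.984
Δd' = d'_Block 1 − d'_Block 2 = 1.775 − 1.984 = -0.209
Block 2 has the higher sensitivity.

Δd' = -0.21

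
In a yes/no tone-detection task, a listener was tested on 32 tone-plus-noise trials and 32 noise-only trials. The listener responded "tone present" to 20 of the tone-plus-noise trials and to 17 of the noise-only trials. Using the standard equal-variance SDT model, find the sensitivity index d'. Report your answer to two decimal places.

H = 20/32 = 0.6250
FA = 17/32 = 0.5312
z(H) = z(0.6250) = 0.319
z(FA) = z(0.5312) = 0.078
d' = z(H) − z(FA) = 0.319 − 0.078 = 0.241

d' = 0.24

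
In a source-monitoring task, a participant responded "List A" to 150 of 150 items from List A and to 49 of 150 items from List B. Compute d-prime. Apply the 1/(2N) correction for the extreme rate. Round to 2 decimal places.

The hit rate is 150/150 = 1, so apply the 1/(2N) correction: H → 1 − 1/(2·150) = 0.99667.
z(H) = z(0.99667) = 2.713
z(FA) = z(0.32667) = -0.449
d' = 2.713 − (-0.449) = 3.162

d-prime = 3.16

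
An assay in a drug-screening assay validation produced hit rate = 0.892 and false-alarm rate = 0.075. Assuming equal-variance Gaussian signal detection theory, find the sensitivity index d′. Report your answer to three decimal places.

z(0.892) = 1.2372, z(0.075) = -1.4395
d' = z(H) − z(FA) = 1.2372 − (-1.4395) = 2.6767

d′ = 2.677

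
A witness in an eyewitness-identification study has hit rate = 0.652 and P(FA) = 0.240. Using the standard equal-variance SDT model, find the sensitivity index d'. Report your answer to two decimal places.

d' = 1.10

Φ⁻¹(H) = Φ⁻¹(0.652) = 0.391
Φ⁻¹(FA) = Φ⁻¹(0.240) = -0.706
d' = z(H) − z(FA) = 0.391 − (-0.706) = 1.097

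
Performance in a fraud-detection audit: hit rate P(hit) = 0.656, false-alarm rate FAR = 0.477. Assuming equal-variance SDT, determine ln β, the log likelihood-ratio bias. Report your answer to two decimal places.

z(H) = z(0.656) = 0.402
z(FA) = z(0.477) = -0.058
ln β = −½·[z(H)² − z(FA)²] = −0.5 × (0.162 − 0.003) = -0.0795

ln β = -0.08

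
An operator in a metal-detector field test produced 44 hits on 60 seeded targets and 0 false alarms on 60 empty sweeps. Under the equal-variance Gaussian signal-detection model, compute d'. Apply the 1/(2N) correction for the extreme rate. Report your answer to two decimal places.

d' = 3.02

The false-alarm rate is 0/60 = 0, so apply the 1/(2N) correction: FA → 1/(2·60) = 0.00833.
z(H) = z(0.73333) = 0.623
z(FA) = z(0.00833) = -2.394
d' = 0.623 − (-2.394) = 3.017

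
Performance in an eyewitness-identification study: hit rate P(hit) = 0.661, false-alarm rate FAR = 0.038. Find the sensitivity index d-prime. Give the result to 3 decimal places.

Φ⁻¹(0.661) = 0.4152, Φ⁻¹(0.038) = -1.7744
d' = z(H) − z(FA) = 0.4152 − (-1.7744) = 2.1896

d-prime = 2.190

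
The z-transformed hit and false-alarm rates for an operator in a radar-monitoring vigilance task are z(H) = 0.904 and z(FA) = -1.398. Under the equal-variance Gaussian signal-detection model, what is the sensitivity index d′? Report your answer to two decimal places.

d′ = 2.30

d' = z(H) − z(FA) = 0.904 − (-1.398) = 2.302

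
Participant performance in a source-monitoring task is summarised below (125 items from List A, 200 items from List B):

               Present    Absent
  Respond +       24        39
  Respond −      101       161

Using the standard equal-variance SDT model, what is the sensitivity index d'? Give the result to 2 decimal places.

d' = -0.01

H = 24/125 = 0.1920
FA = 39/200 = 0.1950
Φ⁻¹(H) = -0.8705
Φ⁻¹(FA) = -0.8596
d' = z(H) − z(FA) = -0.8705 − (-0.8596) = -0.0109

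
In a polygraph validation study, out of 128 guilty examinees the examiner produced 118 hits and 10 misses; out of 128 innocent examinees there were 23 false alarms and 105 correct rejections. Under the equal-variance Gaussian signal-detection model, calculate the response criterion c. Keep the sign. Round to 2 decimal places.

c = -0.25

H = 118/128 = 0.9219
FA = 23/128 = 0.1797
z(H) = z(0.9219) = 1.418
z(FA) = z(0.1797) = -0.917
c = −½·[z(H) + z(FA)] = −0.5 × (1.418 + (-0.917)) = -0.2505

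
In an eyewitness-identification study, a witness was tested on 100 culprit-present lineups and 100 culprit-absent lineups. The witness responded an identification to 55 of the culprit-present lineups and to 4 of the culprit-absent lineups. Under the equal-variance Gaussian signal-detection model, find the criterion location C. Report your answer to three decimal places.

H = 55/100 = 0.5500
FA = 4/100 = 0.0400
Φ⁻¹(H) = 0.1257
Φ⁻¹(FA) = -1.7507
c = −½·[z(H) + z(FA)] = −0.5 × (0.1257 + (-1.7507)) = 0.8125

C = 0.813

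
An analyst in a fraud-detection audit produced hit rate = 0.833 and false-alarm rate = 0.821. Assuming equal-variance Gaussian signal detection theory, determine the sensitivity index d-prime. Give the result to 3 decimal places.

d-prime = 0.047

z(H) = 0.9661
z(FA) = 0.9192
d' = z(H) − z(FA) = 0.9661 − 0.9192 = 0.0469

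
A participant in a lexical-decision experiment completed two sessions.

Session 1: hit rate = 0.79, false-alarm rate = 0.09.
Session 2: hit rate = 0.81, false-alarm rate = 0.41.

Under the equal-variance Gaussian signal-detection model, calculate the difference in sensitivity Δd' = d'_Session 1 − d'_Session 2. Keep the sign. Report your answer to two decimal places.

Δd' = 1.04

Session 1: z(0.79) = 0.806, z(0.09) = -1.341, d' = 2.147
Session 2: z(0.81) = 0.878, z(0.41) = -0.228, d' = 1.106
Δd' = d'_Session 1 − d'_Session 2 = 2.147 − 1.106 = 1.041
Session 1 has the higher sensitivity.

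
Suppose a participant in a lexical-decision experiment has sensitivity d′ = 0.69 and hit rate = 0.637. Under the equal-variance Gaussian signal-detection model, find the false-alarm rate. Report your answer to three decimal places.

false-alarm rate = 0.367

z(hit rate) = z(0.637) = 0.3505
z(FA) = z(H) − d' = 0.3505 − 0.69 = -0.3395
false-alarm rate = Φ(-0.3395) = 0.3671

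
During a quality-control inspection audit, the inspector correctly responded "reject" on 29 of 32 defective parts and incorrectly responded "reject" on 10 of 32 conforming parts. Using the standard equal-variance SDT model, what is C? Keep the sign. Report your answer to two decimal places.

C = -0.41

H = 29/32 = 0.9062
FA = 10/32 = 0.3125
z(H) = 1.3177
z(FA) = -0.4888
c = −½·[z(H) + z(FA)] = −0.5 × (1.3177 + (-0.4888)) = -0.41445
c < 0: the inspector has a liberal response bias.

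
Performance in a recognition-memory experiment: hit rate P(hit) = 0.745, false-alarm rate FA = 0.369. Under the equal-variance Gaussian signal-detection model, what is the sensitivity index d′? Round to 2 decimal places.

d′ = 0.99

z(H) = 0.6588
z(FA) = -0.3345
d' = z(H) − z(FA) = 0.6588 − (-0.3345) = 0.9933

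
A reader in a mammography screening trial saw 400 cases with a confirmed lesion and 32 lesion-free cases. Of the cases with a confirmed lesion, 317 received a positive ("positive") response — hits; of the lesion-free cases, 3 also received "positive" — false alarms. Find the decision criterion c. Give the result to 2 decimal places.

H = 317/400 = 0.7925
FA = 3/32 = 0.0938
z(H) = 0.8151
z(FA) = -1.3177
c = −½·[z(H) + z(FA)] = −0.5 × (0.8151 + (-1.3177)) = 0.2513

c = 0.25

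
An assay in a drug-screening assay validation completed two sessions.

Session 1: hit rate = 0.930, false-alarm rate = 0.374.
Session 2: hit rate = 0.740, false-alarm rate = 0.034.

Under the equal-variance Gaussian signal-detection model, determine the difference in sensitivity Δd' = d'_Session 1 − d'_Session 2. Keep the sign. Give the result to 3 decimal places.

Δd' = -0.671

Session 1: z(0.930) = 1.4758, z(0.374) = -0.3213, d' = 1.7971
Session 2: z(0.740) = 0.6433, z(0.034) = -1.8250, d' = 2.4683
Δd' = d'_Session 1 − d'_Session 2 = 1.7971 − 2.4683 = -0.6712
Session 2 has the higher sensitivity.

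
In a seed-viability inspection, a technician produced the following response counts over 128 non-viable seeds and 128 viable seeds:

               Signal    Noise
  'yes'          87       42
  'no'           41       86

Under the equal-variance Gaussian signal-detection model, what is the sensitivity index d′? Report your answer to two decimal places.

H = 87/128 = 0.6797
FA = 42/128 = 0.3281
z(H) = 0.467
z(FA) = -0.445
d' = z(H) − z(FA) = 0.467 − (-0.445) = 0.912

d′ = 0.91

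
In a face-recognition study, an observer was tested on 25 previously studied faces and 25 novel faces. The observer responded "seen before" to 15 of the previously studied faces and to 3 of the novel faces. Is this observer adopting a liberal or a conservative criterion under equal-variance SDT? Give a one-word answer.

conservative

z(H) = 0.253, z(FA) = -1.175
c = −½·(z(H) + z(FA)) = 0.461
c > 0 → conservative criterion (biased toward responding “no”).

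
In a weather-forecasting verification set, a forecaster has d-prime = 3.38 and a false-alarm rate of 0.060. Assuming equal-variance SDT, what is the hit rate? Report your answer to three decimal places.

z(false-alarm rate) = z(0.060) = -1.5548
z(H) = z(FA) + d' = -1.5548 + 3.38 = 1.8252
hit rate = Φ(1.8252) = 0.9660

hit rate = 0.966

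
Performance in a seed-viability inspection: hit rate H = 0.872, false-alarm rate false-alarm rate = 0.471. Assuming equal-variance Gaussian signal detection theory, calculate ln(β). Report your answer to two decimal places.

z(H) = 1.136
z(FA) = -0.073
ln β = −½·[z(H)² − z(FA)²] = −0.5 × (1.290 − 0.005) = -0.6425

ln β = -0.64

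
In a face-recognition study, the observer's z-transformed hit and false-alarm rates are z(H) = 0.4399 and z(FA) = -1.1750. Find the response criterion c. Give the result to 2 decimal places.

c = 0.37

c = −½·[z(H) + z(FA)] = −½·(0.4399 + (-1.1750)) = 0.36755
c > 0: the observer has a conservative response bias.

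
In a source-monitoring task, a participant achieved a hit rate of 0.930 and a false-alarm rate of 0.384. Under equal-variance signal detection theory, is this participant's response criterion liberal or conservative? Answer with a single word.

z(H) = 1.476, z(FA) = -0.295
c = −½·(z(H) + z(FA)) = -0.5905
c < 0 → liberal criterion (biased toward responding “yes”).

liberal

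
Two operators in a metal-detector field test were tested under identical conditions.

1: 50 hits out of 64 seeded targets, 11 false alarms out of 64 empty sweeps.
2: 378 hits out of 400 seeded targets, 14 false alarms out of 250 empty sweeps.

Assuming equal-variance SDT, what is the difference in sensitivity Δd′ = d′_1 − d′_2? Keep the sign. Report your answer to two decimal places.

Δd′ = -1.46

1: z(0.7812) = 0.776, z(0.1719) = -0.947, d' = 1.723
2: z(0.9450) = 1.598, z(0.0560) = -1.589, d' = 3.187
Δd' = d'_1 − d'_2 = 1.723 − 3.187 = -1.464
2 has the higher sensitivity.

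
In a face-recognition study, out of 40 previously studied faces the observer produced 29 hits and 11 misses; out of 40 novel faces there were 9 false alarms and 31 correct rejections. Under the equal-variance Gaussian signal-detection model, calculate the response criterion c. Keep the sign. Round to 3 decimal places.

H = 29/40 = 0.7250
FA = 9/40 = 0.2250
z(0.7250) = 0.5978, z(0.2250) = -0.7554
c = −½·[z(H) + z(FA)] = −0.5 × (0.5978 + (-0.7554)) = 0.0788

c = 0.079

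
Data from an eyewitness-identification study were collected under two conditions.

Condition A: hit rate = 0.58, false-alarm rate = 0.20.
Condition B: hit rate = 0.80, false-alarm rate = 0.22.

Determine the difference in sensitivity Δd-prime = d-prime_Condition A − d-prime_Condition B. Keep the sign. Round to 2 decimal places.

Condition A: z(0.58) = 0.202, z(0.20) = -0.842, d' = 1.044
Condition B: z(0.80) = 0.842, z(0.22) = -0.772, d' = 1.614
Δd' = d'_Condition A − d'_Condition B = 1.044 − 1.614 = -0.570
Condition B has the higher sensitivity.

Δd-prime = -0.57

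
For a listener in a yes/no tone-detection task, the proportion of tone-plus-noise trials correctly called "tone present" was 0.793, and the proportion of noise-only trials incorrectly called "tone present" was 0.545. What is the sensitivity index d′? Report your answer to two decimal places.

Φ⁻¹(0.793) = 0.817, Φ⁻¹(0.545) = 0.113
d' = z(H) − z(FA) = 0.817 − 0.113 = 0.704

d′ = 0.70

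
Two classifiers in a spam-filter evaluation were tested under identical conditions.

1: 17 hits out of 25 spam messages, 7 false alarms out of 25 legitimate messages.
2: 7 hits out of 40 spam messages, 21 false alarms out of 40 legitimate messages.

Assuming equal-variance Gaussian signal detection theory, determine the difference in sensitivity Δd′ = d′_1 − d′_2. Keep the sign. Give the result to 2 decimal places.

Δd′ = 2.05

1: z(0.6800) = 0.468, z(0.2800) = -0.583, d' = 1.051
2: z(0.1750) = -0.935, z(0.5250) = 0.063, d' = -0.998
Δd' = d'_1 − d'_2 = 1.051 − (-0.998) = 2.049
1 has the higher sensitivity.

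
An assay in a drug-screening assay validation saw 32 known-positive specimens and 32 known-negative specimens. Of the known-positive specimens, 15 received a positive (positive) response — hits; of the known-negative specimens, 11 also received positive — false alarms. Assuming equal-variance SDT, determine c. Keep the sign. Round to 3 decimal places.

c = 0.240

H = 15/32 = 0.4688
FA = 11/32 = 0.3438
z(H) = z(0.4688) = -0.0783
z(FA) = z(0.3438) = -0.4021
c = −½·[z(H) + z(FA)] = −0.5 × (-0.0783 + (-0.4021)) = 0.2402
c > 0: the assay has a conservative response bias.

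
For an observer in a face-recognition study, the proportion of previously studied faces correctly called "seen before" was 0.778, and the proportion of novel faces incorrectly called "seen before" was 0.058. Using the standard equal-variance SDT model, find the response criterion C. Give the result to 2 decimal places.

C = 0.40

Φ⁻¹(H) = Φ⁻¹(0.778) = 0.765
Φ⁻¹(FA) = Φ⁻¹(0.058) = -1.572
c = −½·[z(H) + z(FA)] = −0.5 × (0.765 + (-1.572)) = 0.4035
c > 0: the observer has a conservative response bias.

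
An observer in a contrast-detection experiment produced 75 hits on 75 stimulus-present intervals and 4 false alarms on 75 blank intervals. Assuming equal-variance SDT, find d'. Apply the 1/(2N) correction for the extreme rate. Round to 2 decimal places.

The hit rate is 75/75 = 1, so apply the 1/(2N) correction: H → 1 − 1/(2·75) = 0.99333.
z(H) = z(0.99333) = 2.475
z(FA) = z(0.05333) = -1.613
d' = 2.475 − (-1.613) = 4.088

d' = 4.09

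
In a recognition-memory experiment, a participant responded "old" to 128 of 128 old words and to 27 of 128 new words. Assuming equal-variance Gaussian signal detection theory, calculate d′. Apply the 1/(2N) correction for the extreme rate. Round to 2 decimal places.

d′ = 3.46

The hit rate is 128/128 = 1, so apply the 1/(2N) correction: H → 1 − 1/(2·128) = 0.99609.
z(H) = z(0.99609) = 2.660
z(FA) = z(0.21094) = -0.803
d' = 2.660 − (-0.803) = 3.463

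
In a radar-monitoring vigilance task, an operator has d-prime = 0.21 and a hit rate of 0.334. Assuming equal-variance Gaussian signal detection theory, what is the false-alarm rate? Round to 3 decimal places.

z(hit rate) = z(0.334) = -0.4289
z(FA) = z(H) − d' = -0.4289 − 0.21 = -0.6389
false-alarm rate = Φ(-0.6389) = 0.2614

false-alarm rate = 0.261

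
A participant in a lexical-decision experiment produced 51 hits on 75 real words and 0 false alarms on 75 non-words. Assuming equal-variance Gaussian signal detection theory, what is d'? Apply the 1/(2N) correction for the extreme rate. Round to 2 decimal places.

d' = 2.94

The false-alarm rate is 0/75 = 0, so apply the 1/(2N) correction: FA → 1/(2·75) = 0.00667.
z(H) = z(0.68000) = 0.468
z(FA) = z(0.00667) = -2.475
d' = 0.468 − (-2.475) = 2.943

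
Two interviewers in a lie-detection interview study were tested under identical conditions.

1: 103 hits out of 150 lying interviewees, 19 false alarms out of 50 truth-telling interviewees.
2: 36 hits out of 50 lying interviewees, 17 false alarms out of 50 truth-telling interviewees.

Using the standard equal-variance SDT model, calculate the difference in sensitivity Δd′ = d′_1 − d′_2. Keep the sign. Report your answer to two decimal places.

Δd′ = -0.20

1: z(0.6867) = 0.487, z(0.3800) = -0.305, d' = 0.792
2: z(0.7200) = 0.583, z(0.3400) = -0.412, d' = 0.995
Δd' = d'_1 − d'_2 = 0.792 − 0.995 = -0.203
2 has the higher sensitivity.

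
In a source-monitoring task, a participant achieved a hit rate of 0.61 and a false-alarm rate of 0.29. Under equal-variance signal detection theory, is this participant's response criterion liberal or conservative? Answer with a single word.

conservative

z(H) = 0.279, z(FA) = -0.553
c = −½·(z(H) + z(FA)) = 0.137
c > 0 → conservative criterion (biased toward responding “no”).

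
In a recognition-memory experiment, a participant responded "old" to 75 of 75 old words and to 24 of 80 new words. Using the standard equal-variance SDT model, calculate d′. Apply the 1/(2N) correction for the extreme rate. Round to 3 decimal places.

d′ = 2.999

The hit rate is 75/75 = 1, so apply the 1/(2N) correction: H → 1 − 1/(2·75) = 0.99333.
z(H) = z(0.99333) = 2.4746
z(FA) = z(0.30000) = -0.5244
d' = 2.4746 − (-0.5244) = 2.9990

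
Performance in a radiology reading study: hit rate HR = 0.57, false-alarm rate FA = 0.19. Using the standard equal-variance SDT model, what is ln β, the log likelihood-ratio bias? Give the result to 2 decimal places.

ln β = 0.37

Φ⁻¹(0.57) = 0.176, Φ⁻¹(0.19) = -0.878
ln β = −½·[z(H)² − z(FA)²] = −0.5 × (0.031 − 0.771) = 0.370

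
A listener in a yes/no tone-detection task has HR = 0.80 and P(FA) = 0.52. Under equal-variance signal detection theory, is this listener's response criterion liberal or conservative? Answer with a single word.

liberal

z(H) = 0.842, z(FA) = 0.050
c = −½·(z(H) + z(FA)) = -0.446
c < 0 → liberal criterion (biased toward responding “yes”).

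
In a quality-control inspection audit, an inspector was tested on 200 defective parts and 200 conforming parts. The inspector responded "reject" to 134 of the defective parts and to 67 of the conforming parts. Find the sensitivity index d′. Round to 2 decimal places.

H = 134/200 = 0.6700
FA = 67/200 = 0.3350
z(H) = z(0.6700) = 0.4399
z(FA) = z(0.3350) = -0.4261
d' = z(H) − z(FA) = 0.4399 − (-0.4261) = 0.8660

d′ = 0.87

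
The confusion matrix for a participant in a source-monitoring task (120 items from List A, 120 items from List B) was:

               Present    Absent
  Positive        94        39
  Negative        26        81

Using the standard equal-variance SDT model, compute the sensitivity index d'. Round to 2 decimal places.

H = 94/120 = 0.7833
FA = 39/120 = 0.3250
z(0.7833) = 0.7834, z(0.3250) = -0.4538
d' = z(H) − z(FA) = 0.7834 − (-0.4538) = 1.2372

d' = 1.24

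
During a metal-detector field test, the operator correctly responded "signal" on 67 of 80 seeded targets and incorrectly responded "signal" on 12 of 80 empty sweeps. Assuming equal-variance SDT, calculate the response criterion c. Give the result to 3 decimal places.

c = 0.026

H = 67/80 = 0.8375
FA = 12/80 = 0.1500
z(H) = z(0.8375) = 0.9842
z(FA) = z(0.1500) = -1.0364
c = −½·[z(H) + z(FA)] = −0.5 × (0.9842 + (-1.0364)) = 0.0261
c > 0: the operator has a conservative response bias.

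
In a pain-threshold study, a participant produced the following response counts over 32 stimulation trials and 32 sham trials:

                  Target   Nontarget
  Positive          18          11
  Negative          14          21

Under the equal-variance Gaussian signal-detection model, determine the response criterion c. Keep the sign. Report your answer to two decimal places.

H = 18/32 = 0.5625
FA = 11/32 = 0.3438
z(H) = z(0.5625) = 0.157
z(FA) = z(0.3438) = -0.402
c = −½·[z(H) + z(FA)] = −0.5 × (0.157 + (-0.402)) = 0.1225

c = 0.12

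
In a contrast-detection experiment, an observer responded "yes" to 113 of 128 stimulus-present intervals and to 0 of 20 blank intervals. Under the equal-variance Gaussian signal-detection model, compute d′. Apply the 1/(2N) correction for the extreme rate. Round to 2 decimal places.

d′ = 3.15

The false-alarm rate is 0/20 = 0, so apply the 1/(2N) correction: FA → 1/(2·20) = 0.02500.
z(H) = z(0.88281) = 1.189
z(FA) = z(0.02500) = -1.960
d' = 1.189 − (-1.960) = 3.149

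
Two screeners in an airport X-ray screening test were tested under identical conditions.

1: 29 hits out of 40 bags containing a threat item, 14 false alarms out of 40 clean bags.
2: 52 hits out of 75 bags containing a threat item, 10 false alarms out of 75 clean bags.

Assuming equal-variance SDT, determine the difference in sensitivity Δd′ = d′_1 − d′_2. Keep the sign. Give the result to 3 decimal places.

1: z(0.7250) = 0.5978, z(0.3500) = -0.3853, d' = 0.9831
2: z(0.6933) = 0.5052, z(0.1333) = -1.1109, d' = 1.6161
Δd' = d'_1 − d'_2 = 0.9831 − 1.6161 = -0.6330
2 has the higher sensitivity.

Δd′ = -0.633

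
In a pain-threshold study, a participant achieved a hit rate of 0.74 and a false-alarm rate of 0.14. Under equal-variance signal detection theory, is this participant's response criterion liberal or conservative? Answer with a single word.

z(H) = 0.643, z(FA) = -1.080
c = −½·(z(H) + z(FA)) = 0.2185
c > 0 → conservative criterion (biased toward responding “no”).

conservative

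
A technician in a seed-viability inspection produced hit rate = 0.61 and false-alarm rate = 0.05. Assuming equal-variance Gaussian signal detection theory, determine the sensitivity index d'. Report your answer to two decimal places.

d' = 1.92

Φ⁻¹(H) = Φ⁻¹(0.61) = 0.279
Φ⁻¹(FA) = Φ⁻¹(0.05) = -1.645
d' = z(H) − z(FA) = 0.279 − (-1.645) = 1.924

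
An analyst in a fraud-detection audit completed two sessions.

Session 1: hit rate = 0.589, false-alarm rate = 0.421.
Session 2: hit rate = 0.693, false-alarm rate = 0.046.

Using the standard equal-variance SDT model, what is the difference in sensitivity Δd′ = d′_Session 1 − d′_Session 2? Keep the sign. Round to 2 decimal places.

Session 1: z(0.589) = 0.225, z(0.421) = -0.199, d' = 0.424
Session 2: z(0.693) = 0.504, z(0.046) = -1.685, d' = 2.189
Δd' = d'_Session 1 − d'_Session 2 = 0.424 − 2.189 = -1.765
Session 2 has the higher sensitivity.

Δd′ = -1.77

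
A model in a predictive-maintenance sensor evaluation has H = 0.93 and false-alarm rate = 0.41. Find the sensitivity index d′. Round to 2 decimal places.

z(0.93) = 1.4758, z(0.41) = -0.2275
d' = z(H) − z(FA) = 1.4758 − (-0.2275) = 1.7033

d′ = 1.70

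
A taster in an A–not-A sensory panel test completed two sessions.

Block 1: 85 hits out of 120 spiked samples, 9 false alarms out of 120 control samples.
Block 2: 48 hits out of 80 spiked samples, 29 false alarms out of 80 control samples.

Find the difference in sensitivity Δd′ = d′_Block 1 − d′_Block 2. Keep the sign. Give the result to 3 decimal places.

Block 1: z(0.7083) = 0.5484, z(0.0750) = -1.4395, d' = 1.9879
Block 2: z(0.6000) = 0.2533, z(0.3625) = -0.3518, d' = 0.6051
Δd' = d'_Block 1 − d'_Block 2 = 1.9879 − 0.6051 = 1.3828
Block 1 has the higher sensitivity.

Δd′ = 1.383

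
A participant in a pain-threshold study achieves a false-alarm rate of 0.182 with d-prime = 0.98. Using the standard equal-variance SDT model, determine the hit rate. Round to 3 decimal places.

z(false-alarm rate) = z(0.182) = -0.9078
z(H) = z(FA) + d' = -0.9078 + 0.98 = 0.0722
hit rate = Φ(0.0722) = 0.5288

hit rate = 0.529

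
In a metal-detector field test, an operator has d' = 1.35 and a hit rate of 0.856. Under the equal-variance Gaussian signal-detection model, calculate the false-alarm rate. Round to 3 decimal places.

false-alarm rate = 0.387

z(hit rate) = z(0.856) = 1.0625
z(FA) = z(H) − d' = 1.0625 − 1.35 = -0.2875
false-alarm rate = Φ(-0.2875) = 0.3869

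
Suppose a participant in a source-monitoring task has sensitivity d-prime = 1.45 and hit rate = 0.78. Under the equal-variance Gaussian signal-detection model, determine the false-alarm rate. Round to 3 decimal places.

z(hit rate) = z(0.78) = 0.7722
z(FA) = z(H) − d' = 0.7722 − 1.45 = -0.6778
false-alarm rate = Φ(-0.6778) = 0.2489

false-alarm rate = 0.249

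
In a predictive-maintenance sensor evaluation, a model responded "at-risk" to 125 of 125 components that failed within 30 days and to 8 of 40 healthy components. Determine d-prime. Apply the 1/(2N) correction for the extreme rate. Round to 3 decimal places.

The hit rate is 125/125 = 1, so apply the 1/(2N) correction: H → 1 − 1/(2·125) = 0.99600.
z(H) = z(0.99600) = 2.6521
z(FA) = z(0.20000) = -0.8416
d' = 2.6521 − (-0.8416) = 3.4937

d-prime = 3.494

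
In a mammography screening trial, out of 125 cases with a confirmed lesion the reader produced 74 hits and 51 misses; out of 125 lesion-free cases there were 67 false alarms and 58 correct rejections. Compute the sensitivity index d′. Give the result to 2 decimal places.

d′ = 0.14

H = 74/125 = 0.5920
FA = 67/125 = 0.5360
z(0.5920) = 0.2327, z(0.5360) = 0.0904
d' = z(H) − z(FA) = 0.2327 − 0.0904 = 0.1423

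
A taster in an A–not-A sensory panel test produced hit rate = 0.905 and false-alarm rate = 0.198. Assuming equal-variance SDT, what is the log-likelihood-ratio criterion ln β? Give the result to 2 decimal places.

Φ⁻¹(H) = Φ⁻¹(0.905) = 1.311
Φ⁻¹(FA) = Φ⁻¹(0.198) = -0.849
ln β = −½·[z(H)² − z(FA)²] = −0.5 × (1.719 − 0.721) = -0.499

ln β = -0.50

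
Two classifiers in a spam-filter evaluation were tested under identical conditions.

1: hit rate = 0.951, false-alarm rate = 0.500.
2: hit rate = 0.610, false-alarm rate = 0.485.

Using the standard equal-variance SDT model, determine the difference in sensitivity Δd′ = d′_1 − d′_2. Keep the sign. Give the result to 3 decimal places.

Δd′ = 1.338

1: z(0.951) = 1.6546, z(0.500) = 0.0000, d' = 1.6546
2: z(0.610) = 0.2793, z(0.485) = -0.0376, d' = 0.3169
Δd' = d'_1 − d'_2 = 1.6546 − 0.3169 = 1.3377
1 has the higher sensitivity.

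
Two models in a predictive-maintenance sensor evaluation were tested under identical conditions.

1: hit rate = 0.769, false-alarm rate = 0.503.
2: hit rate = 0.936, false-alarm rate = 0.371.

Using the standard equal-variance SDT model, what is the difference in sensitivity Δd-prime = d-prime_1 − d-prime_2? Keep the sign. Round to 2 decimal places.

Δd-prime = -1.12

1: z(0.769) = 0.736, z(0.503) = 0.008, d' = 0.728
2: z(0.936) = 1.522, z(0.371) = -0.329, d' = 1.851
Δd' = d'_1 − d'_2 = 0.728 − 1.851 = -1.123
2 has the higher sensitivity.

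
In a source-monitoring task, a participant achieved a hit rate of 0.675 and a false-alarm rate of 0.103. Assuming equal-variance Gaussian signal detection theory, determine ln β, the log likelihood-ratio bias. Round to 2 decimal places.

ln β = 0.70

Φ⁻¹(H) = Φ⁻¹(0.675) = 0.454
Φ⁻¹(FA) = Φ⁻¹(0.103) = -1.265
ln β = −½·[z(H)² − z(FA)²] = −0.5 × (0.206 − 1.600) = 0.697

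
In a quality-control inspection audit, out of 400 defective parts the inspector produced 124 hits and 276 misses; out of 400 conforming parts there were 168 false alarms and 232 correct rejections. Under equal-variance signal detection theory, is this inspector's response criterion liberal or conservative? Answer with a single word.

conservative

z(H) = -0.496, z(FA) = -0.202
c = −½·(z(H) + z(FA)) = 0.349
c > 0 → conservative criterion (biased toward responding “no”).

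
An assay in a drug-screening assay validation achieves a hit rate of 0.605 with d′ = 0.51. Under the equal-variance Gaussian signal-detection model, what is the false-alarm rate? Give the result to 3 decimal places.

false-alarm rate = 0.404

z(hit rate) = z(0.605) = 0.2663
z(FA) = z(H) − d' = 0.2663 − 0.51 = -0.2437
false-alarm rate = Φ(-0.2437) = 0.4037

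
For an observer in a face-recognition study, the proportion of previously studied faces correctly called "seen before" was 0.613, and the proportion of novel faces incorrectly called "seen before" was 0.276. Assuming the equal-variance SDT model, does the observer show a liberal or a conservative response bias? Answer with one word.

z(H) = 0.287, z(FA) = -0.595
c = −½·(z(H) + z(FA)) = 0.154
c > 0 → conservative criterion (biased toward responding “no”).

conservative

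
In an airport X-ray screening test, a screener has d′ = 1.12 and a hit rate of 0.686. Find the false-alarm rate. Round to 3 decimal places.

z(hit rate) = z(0.686) = 0.4845
z(FA) = z(H) − d' = 0.4845 − 1.12 = -0.6355
false-alarm rate = Φ(-0.6355) = 0.2626

false-alarm rate = 0.263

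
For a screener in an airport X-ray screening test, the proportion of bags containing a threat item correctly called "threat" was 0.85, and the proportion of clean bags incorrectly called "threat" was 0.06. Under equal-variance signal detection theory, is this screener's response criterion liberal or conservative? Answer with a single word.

conservative

z(H) = 1.036, z(FA) = -1.555
c = −½·(z(H) + z(FA)) = 0.2595
c > 0 → conservative criterion (biased toward responding “no”).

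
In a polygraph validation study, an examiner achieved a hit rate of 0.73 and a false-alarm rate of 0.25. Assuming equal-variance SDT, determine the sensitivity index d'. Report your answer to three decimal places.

z(H) = z(0.73) = 0.6128
z(FA) = z(0.25) = -0.6745
d' = z(H) − z(FA) = 0.6128 − (-0.6745) = 1.2873

d' = 1.287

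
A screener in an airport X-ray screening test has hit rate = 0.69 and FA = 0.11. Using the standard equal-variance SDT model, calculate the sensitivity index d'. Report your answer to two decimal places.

d' = 1.72

Φ⁻¹(H) = Φ⁻¹(0.69) = 0.4959
Φ⁻¹(FA) = Φ⁻¹(0.11) = -1.2265
d' = z(H) − z(FA) = 0.4959 − (-1.2265) = 1.7224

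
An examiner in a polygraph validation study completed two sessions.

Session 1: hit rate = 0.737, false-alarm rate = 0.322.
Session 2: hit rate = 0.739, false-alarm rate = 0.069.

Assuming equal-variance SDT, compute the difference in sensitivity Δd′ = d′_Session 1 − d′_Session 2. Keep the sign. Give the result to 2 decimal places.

Δd′ = -1.03

Session 1: z(0.737) = 0.634, z(0.322) = -0.462, d' = 1.096
Session 2: z(0.739) = 0.640, z(0.069) = -1.483, d' = 2.123
Δd' = d'_Session 1 − d'_Session 2 = 1.096 − 2.123 = -1.027
Session 2 has the higher sensitivity.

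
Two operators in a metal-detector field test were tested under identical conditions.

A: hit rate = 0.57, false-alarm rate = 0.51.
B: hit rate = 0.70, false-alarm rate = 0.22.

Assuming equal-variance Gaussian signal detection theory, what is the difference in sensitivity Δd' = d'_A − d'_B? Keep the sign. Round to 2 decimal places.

A: z(0.57) = 0.176, z(0.51) = 0.025, d' = 0.151
B: z(0.70) = 0.524, z(0.22) = -0.772, d' = 1.296
Δd' = d'_A − d'_B = 0.151 − 1.296 = -1.145
B has the higher sensitivity.

Δd' = -1.15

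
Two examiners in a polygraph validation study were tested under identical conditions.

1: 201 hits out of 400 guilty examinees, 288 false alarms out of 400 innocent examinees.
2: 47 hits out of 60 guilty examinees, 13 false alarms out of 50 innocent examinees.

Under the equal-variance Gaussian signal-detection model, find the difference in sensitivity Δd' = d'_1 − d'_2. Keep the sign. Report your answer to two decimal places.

Δd' = -2.00

1: z(0.5025) = 0.006, z(0.7200) = 0.583, d' = -0.577
2: z(0.7833) = 0.783, z(0.2600) = -0.643, d' = 1.426
Δd' = d'_1 − d'_2 = -0.577 − 1.426 = -2.003
2 has the higher sensitivity.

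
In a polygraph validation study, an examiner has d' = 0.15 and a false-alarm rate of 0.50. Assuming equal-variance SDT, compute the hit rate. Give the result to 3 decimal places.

hit rate = 0.560

z(false-alarm rate) = z(0.50) = 0.0000
z(H) = z(FA) + d' = 0.0000 + 0.15 = 0.1500
hit rate = Φ(0.1500) = 0.5596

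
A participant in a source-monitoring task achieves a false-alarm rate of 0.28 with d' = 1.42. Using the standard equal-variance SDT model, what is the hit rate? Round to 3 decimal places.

hit rate = 0.799

z(false-alarm rate) = z(0.28) = -0.5828
z(H) = z(FA) + d' = -0.5828 + 1.42 = 0.8372
hit rate = Φ(0.8372) = 0.7988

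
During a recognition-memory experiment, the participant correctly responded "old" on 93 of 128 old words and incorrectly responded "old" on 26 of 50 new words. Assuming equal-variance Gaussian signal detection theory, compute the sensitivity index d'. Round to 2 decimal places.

d' = 0.55

H = 93/128 = 0.7266
FA = 26/50 = 0.5200
z(H) = 0.603
z(FA) = 0.050
d' = z(H) − z(FA) = 0.603 − 0.050 = 0.553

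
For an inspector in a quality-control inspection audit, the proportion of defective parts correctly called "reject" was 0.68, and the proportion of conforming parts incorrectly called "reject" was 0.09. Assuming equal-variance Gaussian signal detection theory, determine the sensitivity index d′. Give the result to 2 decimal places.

z(H) = 0.468
z(FA) = -1.341
d' = z(H) − z(FA) = 0.468 − (-1.341) = 1.809

d′ = 1.81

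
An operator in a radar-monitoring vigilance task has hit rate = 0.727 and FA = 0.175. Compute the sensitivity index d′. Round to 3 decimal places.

z(H) = 0.6038
z(FA) = -0.9346
d' = z(H) − z(FA) = 0.6038 − (-0.9346) = 1.5384

d′ = 1.538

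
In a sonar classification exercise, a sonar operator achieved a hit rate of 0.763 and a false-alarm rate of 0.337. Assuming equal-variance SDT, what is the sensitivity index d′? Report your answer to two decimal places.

z(0.763) = 0.7160, z(0.337) = -0.4207
d' = z(H) − z(FA) = 0.7160 − (-0.4207) = 1.1367

d′ = 1.14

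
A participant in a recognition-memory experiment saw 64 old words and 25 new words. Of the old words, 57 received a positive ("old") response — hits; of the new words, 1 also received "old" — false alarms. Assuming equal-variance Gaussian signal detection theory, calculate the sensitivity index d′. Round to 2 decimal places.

d′ = 2.98

H = 57/64 = 0.8906
FA = 1/25 = 0.0400
z(H) = z(0.8906) = 1.2297
z(FA) = z(0.0400) = -1.7507
d' = z(H) − z(FA) = 1.2297 − (-1.7507) = 2.9804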